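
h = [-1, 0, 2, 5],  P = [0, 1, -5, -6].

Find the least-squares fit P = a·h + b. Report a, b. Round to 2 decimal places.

a = -1.19, b = -0.71

AᵀA·[a, b]ᵀ = AᵀP reads: 30·a + 6·b = -40;  6·a + 4·b = -10.
Eliminating b: 4·(row 1) − 6·(row 2) gives 84·a = 4·(-40) − 6·(-10) = -100, so a = -25/21.
Then b = ((-10) − 6·(-25/21))/4 = -5/7.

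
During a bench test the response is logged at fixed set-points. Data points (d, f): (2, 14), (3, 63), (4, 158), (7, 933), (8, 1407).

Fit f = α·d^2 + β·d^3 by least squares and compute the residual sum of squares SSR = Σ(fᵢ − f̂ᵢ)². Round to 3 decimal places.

SSR = 12.183

Setting ∂/∂α … = 0 gives: 6850·α + 50874·β = 138916;  50874·α + 384682·β = 1052328.
(Σd^2·d^2 = 6850, Σd^2·d^3 = 50874, Σd^3·d^3 = 384682, Σd^2·f = 138916, Σd^3·f = 1052328.)
Eliminating β: 384682·(row 1) − 50874·(row 2) gives 46907824·α = 384682·138916 − 50874·1052328 = -97649960, so α = -12206245/5863478.
Then β = (1052328 − 50874·(-12206245/5863478))/384682 = 17654277/5863478.
Residuals: -5160272/2931739, 1294920/2931739, -4072142/2931739, 6656984/2931739, -3938299/2931739; SSR = 35717095/2931739.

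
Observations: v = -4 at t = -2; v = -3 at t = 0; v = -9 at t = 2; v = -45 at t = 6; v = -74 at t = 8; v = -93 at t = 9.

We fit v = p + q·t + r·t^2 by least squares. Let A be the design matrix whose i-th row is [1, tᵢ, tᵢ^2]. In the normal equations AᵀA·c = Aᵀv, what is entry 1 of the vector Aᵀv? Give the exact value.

-228

Entry 1 ↔ basis 1, so (Aᵀv)_{1} = Σᵢ vᵢ = (1)·(-4) + (1)·(-3) + (1)·(-9) + (1)·(-45) + (1)·(-74) + (1)·(-93) = -228.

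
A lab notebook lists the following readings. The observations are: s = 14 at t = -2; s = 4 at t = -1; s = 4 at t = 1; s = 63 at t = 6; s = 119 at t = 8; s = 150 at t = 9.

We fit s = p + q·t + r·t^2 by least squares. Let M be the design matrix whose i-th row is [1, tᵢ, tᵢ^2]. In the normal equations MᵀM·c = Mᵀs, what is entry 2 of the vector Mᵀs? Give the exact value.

2652

Entry 2 ↔ basis t, so (Mᵀs)_{2} = Σᵢ (t)·sᵢ = (-2)·(14) + (-1)·(4) + (1)·(4) + (6)·(63) + (8)·(119) + (9)·(150) = 2652.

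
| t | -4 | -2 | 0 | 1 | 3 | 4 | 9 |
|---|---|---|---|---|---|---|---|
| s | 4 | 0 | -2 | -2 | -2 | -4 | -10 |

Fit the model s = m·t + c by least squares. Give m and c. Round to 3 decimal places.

m = -0.956, c = -0.784

Sums needed: Σt·t = 127, Σt = 11, Σ1 = 7.
Moment sums: Σt·s = -130, Σs = -16.
XᵀX·[m, c]ᵀ = Xᵀs becomes [[127, 11]; [11, 7]]·[m, c]ᵀ = [-130, -16]ᵀ.
Determinant 127·7 − 11² = 768.
m = ((-130)·7 − 11·(-16))/768 = -367/384; c = (127·(-16) − 11·(-130))/768 = -301/384.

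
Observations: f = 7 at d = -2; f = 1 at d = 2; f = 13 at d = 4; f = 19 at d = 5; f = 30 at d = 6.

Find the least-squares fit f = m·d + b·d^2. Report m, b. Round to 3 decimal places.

m = -1.312, b = 1.053

Entries of XᵀX: Σd·d = 85, Σd·d^2 = 405, Σd^2·d^2 = 2209.
And Σd·f = 315, Σd^2·f = 1795.
So XᵀX·[m, b]ᵀ = Xᵀf: [[85, 405]; [405, 2209]]·[m, b]ᵀ = [315, 1795]ᵀ.
det = 85·2209 − 405² = 23740.
m = (315·2209 − 405·1795)/23740 = -1557/1187; b = (85·1795 − 405·315)/23740 = 1250/1187.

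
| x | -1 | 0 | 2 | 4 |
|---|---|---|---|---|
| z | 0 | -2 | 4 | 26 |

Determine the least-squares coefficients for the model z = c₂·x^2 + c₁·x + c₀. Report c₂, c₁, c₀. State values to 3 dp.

c₂ = 1.905, c₁ = -0.558, c₀ = -2.302

Compute the Gram sums: Σx^2·x^2 = 273, Σx^2·x = 71, Σx^2 = 21, Σx·x = 21, Σx = 5, Σ1 = 4.
Moment sums: Σx^2·z = 432, Σx·z = 112, Σz = 28.
So MᵀM·[c₂, c₁, c₀]ᵀ = Mᵀz: [[273, 71, 21]; [71, 21, 5]; [21, 5, 4]]·[c₂, c₁, c₀]ᵀ = [432, 112, 28]ᵀ.
Row-reducing yields c₂ = 379/199, c₁ = -111/199, c₀ = -458/199.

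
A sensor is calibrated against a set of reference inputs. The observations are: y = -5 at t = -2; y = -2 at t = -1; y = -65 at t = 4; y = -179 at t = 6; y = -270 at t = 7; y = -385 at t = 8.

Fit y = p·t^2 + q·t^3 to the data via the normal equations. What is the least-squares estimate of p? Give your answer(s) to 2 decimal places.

The normal system AᵀA·[p, q]ᵀ = Aᵀy is [[8066, 58342]; [58342, 430610]]·[p, q]ᵀ = [-45376, -332512]ᵀ.
Eliminating q: 430610·(row 1) − 58342·(row 2) gives 69511296·p = 430610·(-45376) − 58342·(-332512) = -139944256, so p = -2186629/1086114.
Then q = ((-332512) − 58342·(-2186629/1086114))/430610 = -542425/1086114.

p = -2.01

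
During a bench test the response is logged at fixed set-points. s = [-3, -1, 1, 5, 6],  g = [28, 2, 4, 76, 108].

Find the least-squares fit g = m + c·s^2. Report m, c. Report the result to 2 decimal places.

m = 0.32, c = 3.01

AᵀA·[m, c]ᵀ = Aᵀg reads: 5·m + 72·c = 218;  72·m + 2004·c = 6046.
Δ = 5·2004 − 72² = 4836.
m = (218·2004 − 72·6046)/4836 = 10/31; c = (5·6046 − 72·218)/4836 = 559/186.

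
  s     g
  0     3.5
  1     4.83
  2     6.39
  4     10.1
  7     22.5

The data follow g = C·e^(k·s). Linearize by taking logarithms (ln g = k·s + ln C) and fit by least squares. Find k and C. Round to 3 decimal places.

Linearized form: ln g = k·s + ln C. From the 5 transformed points,
Over the data: Σs = 14.0000, Σ(s)² = 70.0000, Σln g = 10.1084, Σs·ln g = 36.3291.
Normal system: [[70.0000, 14.0000]; [14.0000, 5]]·[k, ln C]ᵀ = [36.3291, 10.1084]ᵀ.
Solving (det = 154.0000): k = 0.26057, ln C = 1.29208, so C = exp(1.29208) = 3.64036.

k = 0.261, C = 3.640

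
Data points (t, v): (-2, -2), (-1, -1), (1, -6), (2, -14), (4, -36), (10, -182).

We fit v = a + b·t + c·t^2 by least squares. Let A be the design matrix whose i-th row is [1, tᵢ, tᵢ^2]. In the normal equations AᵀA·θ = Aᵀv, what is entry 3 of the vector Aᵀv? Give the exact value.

-18847

Entry 3 ↔ basis t^2, so (Aᵀv)_{3} = Σᵢ (t^2)·vᵢ = (4)·(-2) + (1)·(-1) + (1)·(-6) + (4)·(-14) + (16)·(-36) + (100)·(-182) = -18847.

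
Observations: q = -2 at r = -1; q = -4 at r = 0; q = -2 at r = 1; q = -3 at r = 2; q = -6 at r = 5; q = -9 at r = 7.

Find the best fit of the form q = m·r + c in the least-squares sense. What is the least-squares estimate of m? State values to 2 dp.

m = -0.81

Normal-equation sums: Σr·r = 80, Σr = 14, Σ1 = 6.
And Σr·q = -99, Σq = -26.
Normal equations: [[80, 14]; [14, 6]]·[m, c]ᵀ = [-99, -26]ᵀ.
Eliminating c: 6·(row 1) − 14·(row 2) gives 284·m = 6·(-99) − 14·(-26) = -230, so m = -115/142.
Then c = ((-26) − 14·(-115/142))/6 = -347/142.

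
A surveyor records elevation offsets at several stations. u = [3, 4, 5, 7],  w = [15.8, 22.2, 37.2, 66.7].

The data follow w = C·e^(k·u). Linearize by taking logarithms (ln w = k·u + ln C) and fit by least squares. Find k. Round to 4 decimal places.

k = 0.3657

Linearized form: ln w = k·u + ln C. From the 4 transformed points,
AᵀA = [[99.0000, 19.0000]; [19.0000, 4]], rhs = [68.1634, 13.6766]ᵀ  (here Σu = 19.0000, Σ(u)² = 99.0000, Σln w = 13.6766, Σu·ln w = 68.1634).
Slope k = (n·Σu·ln w − Σu·Σln w)/(n·Σ(u)² − (Σu)²) = (4·68.1634 − 19.0000·13.6766)/35.0000 = 0.36565; ln C = (Σln w − k·Σu)/n = 1.68231.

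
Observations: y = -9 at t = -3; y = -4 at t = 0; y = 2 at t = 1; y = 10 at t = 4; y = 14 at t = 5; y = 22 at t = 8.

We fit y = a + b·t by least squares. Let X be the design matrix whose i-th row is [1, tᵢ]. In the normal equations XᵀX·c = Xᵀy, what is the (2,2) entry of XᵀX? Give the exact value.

115

Row 2 ↔ basis t, column 2 ↔ basis t, so (XᵀX)_{2,2} = Σᵢ (t)·(t) = (-3)·(-3) + (0)·(0) + (1)·(1) + (4)·(4) + (5)·(5) + (8)·(8) = 115.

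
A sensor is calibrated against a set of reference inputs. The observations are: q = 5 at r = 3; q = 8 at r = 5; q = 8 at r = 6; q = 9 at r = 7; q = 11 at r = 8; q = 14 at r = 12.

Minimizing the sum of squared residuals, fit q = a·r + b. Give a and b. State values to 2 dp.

Forming MᵀM = [[327, 41]; [41, 6]] and Mᵀq = [422, 55]ᵀ gives MᵀM·[a, b]ᵀ = Mᵀq.
Δ = 327·6 − 41² = 281.
a = (422·6 − 41·55)/281 = 277/281; b = (327·55 − 41·422)/281 = 683/281.

a = 0.99, b = 2.43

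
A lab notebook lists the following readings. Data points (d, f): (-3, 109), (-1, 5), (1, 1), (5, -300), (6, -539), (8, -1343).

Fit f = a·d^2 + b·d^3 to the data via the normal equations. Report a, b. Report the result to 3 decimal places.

From the data, Σd^2·d^2 = 6100, Σd^2·d^3 = 43426, Σd^3·d^3 = 325156.
For Mᵀf: Σd^2·f = -111869, Σd^3·f = -844487.
Normal equations: [[6100, 43426]; [43426, 325156]]·[a, b]ᵀ = [-111869, -844487]ᵀ.
Δ = 6100·325156 − 43426² = 97634124.
a = ((-111869)·325156 − 43426·(-844487))/97634124 = 49635983/16272354; b = (6100·(-844487) − 43426·(-111869))/97634124 = -48891251/16272354.

a = 3.050, b = -3.005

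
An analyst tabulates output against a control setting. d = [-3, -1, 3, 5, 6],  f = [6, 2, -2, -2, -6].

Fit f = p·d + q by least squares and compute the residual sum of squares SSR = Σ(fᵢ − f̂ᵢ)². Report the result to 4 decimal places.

SSR = 6.1333

MᵀM·[p, q]ᵀ = Mᵀf reads: 80·p + 10·q = -72;  10·p + 5·q = -2.
Determinant 80·5 − 10² = 300.
p = ((-72)·5 − 10·(-2))/300 = -17/15; q = (80·(-2) − 10·(-72))/300 = 28/15.
Residuals: 11/15, -1, -7/15, 9/5, -16/15; SSR = 92/15.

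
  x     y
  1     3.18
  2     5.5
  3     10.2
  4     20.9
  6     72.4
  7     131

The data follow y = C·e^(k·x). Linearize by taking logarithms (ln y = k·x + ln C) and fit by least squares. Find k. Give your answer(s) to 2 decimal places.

Let Y = ln y. Fitting Y = k·x + ln C by least squares:
Σx = 23.0000, Σ(x)² = 115.0000, Σln y = 17.3812, Σx·ln y = 83.5122.
Equations: 115.0000·k + 23.0000·ln C = 83.5122;  23.0000·k + 6·ln C = 17.3812.
Δ = 115.0000·6 − (23.0000)² = 161.0000; k = (83.5122·6 − 23.0000·17.3812)/161.0000 = 0.62923, ln C = (115.0000·17.3812 − 23.0000·83.5122)/161.0000 = 0.48481.

k = 0.63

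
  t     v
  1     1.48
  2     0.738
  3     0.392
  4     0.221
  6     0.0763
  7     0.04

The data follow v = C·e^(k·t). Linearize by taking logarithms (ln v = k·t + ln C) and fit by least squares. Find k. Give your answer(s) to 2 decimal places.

k = -0.59

Taking logs, ln v = k·t + ln C, so regress ln v on t.
Sums: Σt = 23.0000, Σ(t)² = 115.0000, Σln v = -8.1498, Σt·ln v = -47.0341.
Normal system: [[115.0000, 23.0000]; [23.0000, 6]]·[k, ln C]ᵀ = [-47.0341, -8.1498]ᵀ.
Slope k = (n·Σt·ln v − Σt·Σln v)/(n·Σ(t)² − (Σt)²) = (6·-47.0341 − 23.0000·-8.1498)/161.0000 = -0.58856; ln C = (Σln v − k·Σt)/n = 0.89786.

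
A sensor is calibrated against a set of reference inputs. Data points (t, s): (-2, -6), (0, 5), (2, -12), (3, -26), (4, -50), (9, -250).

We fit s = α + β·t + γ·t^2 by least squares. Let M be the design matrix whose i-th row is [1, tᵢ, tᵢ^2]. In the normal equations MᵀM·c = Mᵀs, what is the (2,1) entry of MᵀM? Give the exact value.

16

Row 2 ↔ basis t, column 1 ↔ basis 1, so (MᵀM)_{2,1} = Σᵢ t = (-2)·(1) + (0)·(1) + (2)·(1) + (3)·(1) + (4)·(1) + (9)·(1) = 16.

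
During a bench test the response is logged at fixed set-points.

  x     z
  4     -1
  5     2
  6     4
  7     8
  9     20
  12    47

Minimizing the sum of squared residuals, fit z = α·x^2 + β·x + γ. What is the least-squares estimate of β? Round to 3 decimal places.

From the data, Σx^2·x^2 = 31875, Σx^2·x = 3205, Σx^2 = 351, Σx·x = 351, Σx = 43, Σ1 = 6.
And Σx^2·z = 8958, Σx·z = 830, Σz = 80.
So MᵀM·[α, β, γ]ᵀ = Mᵀz: [[31875, 3205, 351]; [3205, 351, 43]; [351, 43, 6]]·[α, β, γ]ᵀ = [8958, 830, 80]ᵀ.
Row-reducing yields α = 2351/3894, β = -4837/1298, γ = 9191/1947.

β = -3.727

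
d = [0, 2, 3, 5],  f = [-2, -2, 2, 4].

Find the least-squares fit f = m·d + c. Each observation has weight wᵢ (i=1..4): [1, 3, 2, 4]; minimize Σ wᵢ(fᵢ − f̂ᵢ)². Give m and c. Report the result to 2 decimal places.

The normal system MᵀWM·[m, c]ᵀ = MᵀWf is [[130, 32]; [32, 10]]·[m, c]ᵀ = [80, 12]ᵀ.
Δ = 130·10 − 32² = 276.
m = (80·10 − 32·12)/276 = 104/69; c = (130·12 − 32·80)/276 = -250/69.

m = 1.51, c = -3.62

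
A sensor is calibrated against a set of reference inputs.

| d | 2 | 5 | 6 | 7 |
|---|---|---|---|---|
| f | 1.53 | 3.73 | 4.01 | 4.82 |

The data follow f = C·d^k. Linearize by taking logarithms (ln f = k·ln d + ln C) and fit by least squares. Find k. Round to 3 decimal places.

Taking logs, ln f = k·ln d + ln C, so regress ln f on ln d.
XᵀX = [[10.0677, 6.0403]; [6.0403, 4]], rhs = [7.9623, 4.7032]ᵀ  (here Σln d = 6.0403, Σ(ln d)² = 10.0677, Σln f = 4.7032, Σln d·ln f = 7.9623).
Solving (det = 3.7862): k = 0.90869, ln C = -0.19637.

k = 0.909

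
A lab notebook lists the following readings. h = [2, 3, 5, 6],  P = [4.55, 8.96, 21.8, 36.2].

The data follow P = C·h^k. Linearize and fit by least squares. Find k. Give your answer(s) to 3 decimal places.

With ln Pᵢ as the transformed response and ln hᵢ as the regressor:
AᵀA = [[7.4881, 5.1930]; [5.1930, 4]], rhs = [14.8501, 10.3789]ᵀ  (here Σln h = 5.1930, Σ(ln h)² = 7.4881, Σln P = 10.3789, Σln h·ln P = 14.8501).
Slope k = (n·Σln h·ln P − Σln h·Σln P)/(n·Σ(ln h)² − (Σln h)²) = (4·14.8501 − 5.1930·10.3789)/2.9856 = 1.84331; ln C = (Σln P − k·Σln h)/n = 0.20167.

k = 1.843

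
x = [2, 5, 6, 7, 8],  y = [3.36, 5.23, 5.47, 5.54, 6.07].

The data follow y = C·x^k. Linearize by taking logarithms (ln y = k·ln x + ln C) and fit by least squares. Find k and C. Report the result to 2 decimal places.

k = 0.42, C = 2.55

Taking logs, ln y = k·ln x + ln C, so regress ln y on ln x.
Sums: Σln x = 8.1197, Σ(ln x)² = 14.3918, Σln y = 8.0810, Σln x·ln y = 13.6288.
Normal system: [[14.3918, 8.1197]; [8.1197, 5]]·[k, ln C]ᵀ = [13.6288, 8.0810]ᵀ.
Solving (det = 6.0295): k = 0.41941, ln C = 0.93510, so C = exp(0.93510) = 2.54747.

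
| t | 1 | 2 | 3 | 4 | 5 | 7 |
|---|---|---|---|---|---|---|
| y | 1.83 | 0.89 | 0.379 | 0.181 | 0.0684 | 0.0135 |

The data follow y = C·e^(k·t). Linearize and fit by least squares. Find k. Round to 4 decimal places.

k = -0.8257

Linearized form: ln y = k·t + ln C. From the 6 transformed points,
Sums: Σt = 22.0000, Σ(t)² = 104.0000, Σln y = -9.1791, Σt·ln y = -52.9238.
Normal system: [[104.0000, 22.0000]; [22.0000, 6]]·[k, ln C]ᵀ = [-52.9238, -9.1791]ᵀ.
Δ = 104.0000·6 − (22.0000)² = 140.0000; k = (-52.9238·6 − 22.0000·-9.1791)/140.0000 = -0.82573, ln C = (104.0000·-9.1791 − 22.0000·-52.9238)/140.0000 = 1.49781.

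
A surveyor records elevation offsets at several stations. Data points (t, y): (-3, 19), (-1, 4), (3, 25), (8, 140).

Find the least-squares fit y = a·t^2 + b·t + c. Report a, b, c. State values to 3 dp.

a = 2.009, b = 0.995, c = 3.582

Sums needed: Σt^2·t^2 = 4259, Σt^2·t = 511, Σt^2 = 83, Σt·t = 83, Σt = 7, Σ1 = 4.
And Σt^2·y = 9360, Σt·y = 1134, Σy = 188.
So MᵀM·[a, b, c]ᵀ = Mᵀy: [[4259, 511, 83]; [511, 83, 7]; [83, 7, 4]]·[a, b, c]ᵀ = [9360, 1134, 188]ᵀ.
Solving the 3×3 system (Gaussian elimination) gives a = 20399/10156, b = 10101/10156, c = 9094/2539.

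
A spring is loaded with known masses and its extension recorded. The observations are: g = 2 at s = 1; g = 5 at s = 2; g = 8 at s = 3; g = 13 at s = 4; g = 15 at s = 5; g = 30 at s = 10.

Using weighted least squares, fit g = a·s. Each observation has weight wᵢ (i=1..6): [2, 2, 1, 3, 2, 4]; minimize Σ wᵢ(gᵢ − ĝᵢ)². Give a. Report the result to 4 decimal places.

Entries of XᵀWX: Σwᵢ·s·s = 517.
And Σwᵢ·s·g = 1554.
Normal equations: [[517]]·[a]ᵀ = [1554]ᵀ.
Hence a = 1554 / 517 ≈ 3.0058.

a = 3.0058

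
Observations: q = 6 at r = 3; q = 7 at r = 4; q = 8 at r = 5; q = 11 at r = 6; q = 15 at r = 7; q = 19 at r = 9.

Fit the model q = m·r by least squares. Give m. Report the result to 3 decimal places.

Entries of AᵀA: Σr·r = 216.
And Σr·q = 428.
So AᵀA·[m]ᵀ = Aᵀq: [[216]]·[m]ᵀ = [428]ᵀ.
Hence m = 428 / 216 ≈ 1.98148.

m = 1.981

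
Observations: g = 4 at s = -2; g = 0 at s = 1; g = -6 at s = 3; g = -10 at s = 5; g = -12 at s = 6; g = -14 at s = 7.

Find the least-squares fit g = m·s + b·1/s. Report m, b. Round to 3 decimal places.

From the data, Σs·s = 124, Σs·1/s = 6, Σ1/s·1/s = 31957/22050.
For Xᵀg: Σs·g = -246, Σ1/s·g = -10.
Eliminating b: (31957/22050)·(row 1) − 6·(row 2) gives (1584434/11025)·m = (31957/22050)·(-246) − 6·(-10) = -1089737/3675, so m = -3269211/1584434.
Then b = ((-10) − 6·(-3269211/1584434))/(31957/22050) = 1300950/792217.

m = -2.063, b = 1.642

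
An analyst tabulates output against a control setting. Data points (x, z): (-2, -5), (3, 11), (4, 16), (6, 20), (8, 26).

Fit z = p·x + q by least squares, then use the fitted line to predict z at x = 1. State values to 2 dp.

ẑ = 4.89

Setting ∂/∂p … = 0 gives: 129·p + 19·q = 435;  19·p + 5·q = 68.
Determinant 129·5 − 19² = 284.
p = (435·5 − 19·68)/284 = 883/284; q = (129·68 − 19·435)/284 = 507/284.
At x = 1: ẑ = (883/284)·(1) + (507/284)·(1) = 695/142.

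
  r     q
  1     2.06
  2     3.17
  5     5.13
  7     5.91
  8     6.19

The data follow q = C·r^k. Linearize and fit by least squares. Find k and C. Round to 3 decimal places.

Taking logs, ln q = k·ln r + ln C, so regress ln q on ln r.
Over the data: Σln r = 6.3279, Σ(ln r)² = 11.1814, Σln q = 7.1111, Σln r·ln q = 10.6792.
Normal system: [[11.1814, 6.3279]; [6.3279, 5]]·[k, ln C]ᵀ = [10.6792, 7.1111]ᵀ.
Solving (det = 15.8642): k = 0.52932, ln C = 0.75233, so C = exp(0.75233) = 2.12193.

k = 0.529, C = 2.122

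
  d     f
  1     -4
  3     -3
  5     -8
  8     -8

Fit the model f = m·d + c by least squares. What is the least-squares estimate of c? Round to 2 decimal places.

Sums needed: Σd·d = 99, Σd = 17, Σ1 = 4.
Moment sums: Σd·f = -117, Σf = -23.
Normal equations: [[99, 17]; [17, 4]]·[m, c]ᵀ = [-117, -23]ᵀ.
det = 99·4 − 17² = 107.
m = ((-117)·4 − 17·(-23))/107 = -77/107; c = (99·(-23) − 17·(-117))/107 = -288/107.

c = -2.69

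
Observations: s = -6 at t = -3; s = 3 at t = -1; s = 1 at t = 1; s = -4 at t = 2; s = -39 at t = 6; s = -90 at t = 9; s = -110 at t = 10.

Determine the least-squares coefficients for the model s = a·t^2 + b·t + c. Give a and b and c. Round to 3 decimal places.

a = -1.072, b = -0.564, c = 2.451

Sums needed: Σt^2·t^2 = 17956, Σt^2·t = 1926, Σt^2 = 232, Σt·t = 232, Σt = 24, Σ1 = 7.
Right-hand side: Σt^2·s = -19760, Σt·s = -2136, Σs = -245.
Normal equations: [[17956, 1926, 232]; [1926, 232, 24]; [232, 24, 7]]·[a, b, c]ᵀ = [-19760, -2136, -245]ᵀ.
Inverting the 3×3 Gram matrix, [a, b, c]ᵀ = [-161848/151027, -85164/151027, 370151/151027]ᵀ.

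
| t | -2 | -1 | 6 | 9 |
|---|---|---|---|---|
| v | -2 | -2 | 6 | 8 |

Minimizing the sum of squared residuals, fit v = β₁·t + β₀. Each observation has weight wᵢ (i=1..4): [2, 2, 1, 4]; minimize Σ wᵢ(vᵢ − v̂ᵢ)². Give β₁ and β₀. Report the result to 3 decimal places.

Sums needed: Σwᵢ·t·t = 370, Σwᵢ·t = 36, Σwᵢ·1 = 9.
For MᵀWv: Σwᵢ·t·v = 336, Σwᵢ·v = 30.
Normal equations: [[370, 36]; [36, 9]]·[β₁, β₀]ᵀ = [336, 30]ᵀ.
det = 370·9 − 36² = 2034.
β₁ = (336·9 − 36·30)/2034 = 108/113; β₀ = (370·30 − 36·336)/2034 = -166/339.

β₁ = 0.956, β₀ = -0.490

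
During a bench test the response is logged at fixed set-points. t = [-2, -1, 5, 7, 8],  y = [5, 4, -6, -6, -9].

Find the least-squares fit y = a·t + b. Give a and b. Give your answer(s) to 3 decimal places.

The normal equations are: 143·a + 17·b = -158;  17·a + 5·b = -12.
(Σt·t = 143, Σt = 17, Σ1 = 5, Σt·y = -158, Σy = -12.)
Eliminating b: 5·(row 1) − 17·(row 2) gives 426·a = 5·(-158) − 17·(-12) = -586, so a = -293/213.
Then b = ((-12) − 17·(-293/213))/5 = 485/213.

a = -1.376, b = 2.277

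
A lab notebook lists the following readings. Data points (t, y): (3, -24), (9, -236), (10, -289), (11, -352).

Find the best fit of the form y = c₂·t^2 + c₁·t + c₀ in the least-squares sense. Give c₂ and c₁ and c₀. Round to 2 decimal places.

Compute the Gram sums: Σt^2·t^2 = 31283, Σt^2·t = 3087, Σt^2 = 311, Σt·t = 311, Σt = 33, Σ1 = 4.
Right-hand side: Σt^2·y = -90824, Σt·y = -8958, Σy = -901.
XᵀX·[c₂, c₁, c₀]ᵀ = Xᵀy becomes [[31283, 3087, 311]; [3087, 311, 33]; [311, 33, 4]]·[c₂, c₁, c₀]ᵀ = [-90824, -8958, -901]ᵀ.
Row-reducing yields c₂ = -1011/353, c₁ = -1452/1765, c₀ = 7439/1765.

c₂ = -2.86, c₁ = -0.82, c₀ = 4.21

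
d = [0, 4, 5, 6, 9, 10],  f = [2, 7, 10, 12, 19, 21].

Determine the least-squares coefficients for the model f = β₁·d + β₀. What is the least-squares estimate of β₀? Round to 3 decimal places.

β₀ = 0.673

From the data, Σd·d = 258, Σd = 34, Σ1 = 6.
Right-hand side: Σd·f = 531, Σf = 71.
MᵀM·[β₁, β₀]ᵀ = Mᵀf becomes [[258, 34]; [34, 6]]·[β₁, β₀]ᵀ = [531, 71]ᵀ.
Δ = 258·6 − 34² = 392.
β₁ = (531·6 − 34·71)/392 = 193/98; β₀ = (258·71 − 34·531)/392 = 33/49.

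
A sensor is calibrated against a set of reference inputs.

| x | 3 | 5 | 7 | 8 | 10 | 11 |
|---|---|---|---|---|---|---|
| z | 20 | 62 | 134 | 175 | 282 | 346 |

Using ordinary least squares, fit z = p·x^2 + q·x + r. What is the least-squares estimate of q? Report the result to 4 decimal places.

q = -3.5835

The normal system MᵀM·[p, q, r]ᵀ = Mᵀz is [[31844, 3338, 368]; [3338, 368, 44]; [368, 44, 6]]·[p, q, r]ᵀ = [89562, 9334, 1019]ᵀ.
Inverting the 3×3 Gram matrix, [p, q, r]ᵀ = [27644/8733, -31295/8733, 11435/5822]ᵀ.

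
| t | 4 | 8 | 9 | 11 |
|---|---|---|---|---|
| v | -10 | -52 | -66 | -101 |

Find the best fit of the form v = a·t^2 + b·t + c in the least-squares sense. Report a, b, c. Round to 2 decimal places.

a = -0.86, b = -0.14, c = 4.23

Normal-equation sums: Σt^2·t^2 = 25554, Σt^2·t = 2636, Σt^2 = 282, Σt·t = 282, Σt = 32, Σ1 = 4.
For Aᵀv: Σt^2·v = -21055, Σt·v = -2161, Σv = -229.
Row-reducing yields a = -2653/3098, b = -427/3098, c = 6546/1549.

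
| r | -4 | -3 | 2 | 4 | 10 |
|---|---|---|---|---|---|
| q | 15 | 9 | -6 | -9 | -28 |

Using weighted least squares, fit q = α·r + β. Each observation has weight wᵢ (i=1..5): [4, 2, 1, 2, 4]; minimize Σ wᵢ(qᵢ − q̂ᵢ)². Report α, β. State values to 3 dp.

α = -3.000, β = 2.000

From the data, Σwᵢ·r·r = 518, Σwᵢ·r = 28, Σwᵢ·1 = 13.
For XᵀWq: Σwᵢ·r·q = -1498, Σwᵢ·q = -58.
XᵀWX·[α, β]ᵀ = XᵀWq becomes [[518, 28]; [28, 13]]·[α, β]ᵀ = [-1498, -58]ᵀ.
Determinant 518·13 − 28² = 5950.
α = ((-1498)·13 − 28·(-58))/5950 = -3; β = (518·(-58) − 28·(-1498))/5950 = 2.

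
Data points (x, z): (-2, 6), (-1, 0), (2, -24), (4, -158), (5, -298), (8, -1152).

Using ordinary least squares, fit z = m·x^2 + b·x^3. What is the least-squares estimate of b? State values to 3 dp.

b = -2.015

With design matrix M, MᵀM = [[5010, 36916]; [36916, 281994]] and Mᵀz = [-83778, -637426]ᵀ.
det = 5010·281994 − 36916² = 49998884.
m = ((-83778)·281994 − 36916·(-637426))/49998884 = -23418779/12499721; b = (5010·(-637426) − 36916·(-83778))/49998884 = -25188903/12499721.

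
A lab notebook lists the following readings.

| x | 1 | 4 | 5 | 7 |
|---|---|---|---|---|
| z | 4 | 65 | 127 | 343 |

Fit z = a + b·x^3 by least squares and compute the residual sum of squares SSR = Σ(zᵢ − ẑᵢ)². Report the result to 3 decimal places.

SSR = 1.491

From the data, Σ1 = 4, Σx^3 = 533, Σx^3·x^3 = 137371.
Moment sums: Σz = 539, Σx^3·z = 137688.
Eliminating b: 137371·(row 1) − 533·(row 2) gives 265395·a = 137371·539 − 533·137688 = 655265, so a = 10081/4083.
Then b = (137688 − 533·(10081/4083))/137371 = 52693/53079.
Residuals: 28570/53079, -53270/53079, 7785/17693, 1345/53079; SSR = 79150/53079.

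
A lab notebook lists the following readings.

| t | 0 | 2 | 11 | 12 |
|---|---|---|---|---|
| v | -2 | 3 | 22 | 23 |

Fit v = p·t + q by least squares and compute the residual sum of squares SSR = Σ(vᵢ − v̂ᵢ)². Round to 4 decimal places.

SSR = 0.9268

Compute the Gram sums: Σt·t = 269, Σt = 25, Σ1 = 4.
Right-hand side: Σt·v = 524, Σv = 46.
So XᵀX·[p, q]ᵀ = Xᵀv: [[269, 25]; [25, 4]]·[p, q]ᵀ = [524, 46]ᵀ.
det = 269·4 − 25² = 451.
p = (524·4 − 25·46)/451 = 86/41; q = (269·46 − 25·524)/451 = -66/41.
Residuals: -16/41, 17/41, 22/41, -23/41; SSR = 38/41.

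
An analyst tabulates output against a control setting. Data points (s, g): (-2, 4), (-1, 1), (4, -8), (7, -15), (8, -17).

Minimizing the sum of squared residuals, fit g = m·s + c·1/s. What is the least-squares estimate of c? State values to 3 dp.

Normal-equation sums: Σs·s = 134, Σs·1/s = 5, Σ1/s·1/s = 4229/3136.
Right-hand side: Σs·g = -282, Σ1/s·g = -519/56.
Eliminating c: (4229/3136)·(row 1) − 5·(row 2) gives (244143/1568)·m = (4229/3136)·(-282) − 5·(-519/56) = -523629/1568, so m = -58181/27127.
Then c = ((-519/56) − 5·(-58181/27127))/(4229/3136) = 29288/27127.

c = 1.080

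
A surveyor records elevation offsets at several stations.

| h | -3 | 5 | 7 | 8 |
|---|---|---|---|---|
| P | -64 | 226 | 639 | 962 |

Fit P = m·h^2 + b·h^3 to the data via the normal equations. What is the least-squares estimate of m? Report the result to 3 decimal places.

m = -1.018

The normal equations are: 7203·m + 52457·b = 97953;  52457·m + 396147·b = 741699.
Eliminating b: 396147·(row 1) − 52457·(row 2) gives 101709992·m = 396147·97953 − 52457·741699 = -103517352, so m = -12939669/12713749.
Then b = (741699 − 52457·(-12939669/12713749))/396147 = 25517172/12713749.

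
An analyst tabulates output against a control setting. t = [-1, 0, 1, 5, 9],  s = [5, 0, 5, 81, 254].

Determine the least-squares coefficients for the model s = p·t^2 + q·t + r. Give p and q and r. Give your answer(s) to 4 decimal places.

p = 3.0660, q = 0.4910, r = 1.3991

From the data, Σt^2·t^2 = 7188, Σt^2·t = 854, Σt^2 = 108, Σt·t = 108, Σt = 14, Σ1 = 5.
Right-hand side: Σt^2·s = 22609, Σt·s = 2691, Σs = 345.
Row-reducing yields p = 228229/74438, q = 5221/10634, r = 52072/37219.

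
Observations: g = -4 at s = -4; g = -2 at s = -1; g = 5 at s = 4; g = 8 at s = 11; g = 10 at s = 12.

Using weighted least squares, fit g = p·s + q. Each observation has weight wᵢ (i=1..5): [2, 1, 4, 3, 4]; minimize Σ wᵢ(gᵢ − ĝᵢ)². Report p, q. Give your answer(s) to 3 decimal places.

p = 0.814, q = 0.172

The normal system XᵀWX·[p, q]ᵀ = XᵀWg is [[1036, 88]; [88, 14]]·[p, q]ᵀ = [858, 74]ᵀ.
det = 1036·14 − 88² = 6760.
p = (858·14 − 88·74)/6760 = 275/338; q = (1036·74 − 88·858)/6760 = 29/169.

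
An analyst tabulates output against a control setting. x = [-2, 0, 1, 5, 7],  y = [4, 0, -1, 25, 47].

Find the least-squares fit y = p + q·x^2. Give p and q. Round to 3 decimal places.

p = -0.476, q = 0.979

Sums needed: Σ1 = 5, Σx^2 = 79, Σx^2·x^2 = 3043.
And Σy = 75, Σx^2·y = 2943.
Normal equations: [[5, 79]; [79, 3043]]·[p, q]ᵀ = [75, 2943]ᵀ.
Eliminating q: 3043·(row 1) − 79·(row 2) gives 8974·p = 3043·75 − 79·2943 = -4272, so p = -2136/4487.
Then q = (2943 − 79·(-2136/4487))/3043 = 4395/4487.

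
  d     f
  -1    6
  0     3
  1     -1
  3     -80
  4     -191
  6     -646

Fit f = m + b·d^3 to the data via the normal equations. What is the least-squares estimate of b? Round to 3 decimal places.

With design matrix A, AᵀA = [[6, 307]; [307, 51483]] and Aᵀf = [-909, -153927]ᵀ.
Determinant 6·51483 − 307² = 214649.
m = ((-909)·51483 − 307·(-153927))/214649 = 457542/214649; b = (6·(-153927) − 307·(-909))/214649 = -644499/214649.

b = -3.003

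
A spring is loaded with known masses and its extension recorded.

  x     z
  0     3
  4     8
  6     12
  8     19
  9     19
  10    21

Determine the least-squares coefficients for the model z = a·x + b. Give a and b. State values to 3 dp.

Sums needed: Σx·x = 297, Σx = 37, Σ1 = 6.
Moment sums: Σx·z = 637, Σz = 82.
MᵀM·[a, b]ᵀ = Mᵀz becomes [[297, 37]; [37, 6]]·[a, b]ᵀ = [637, 82]ᵀ.
det = 297·6 − 37² = 413.
a = (637·6 − 37·82)/413 = 788/413; b = (297·82 − 37·637)/413 = 785/413.

a = 1.908, b = 1.901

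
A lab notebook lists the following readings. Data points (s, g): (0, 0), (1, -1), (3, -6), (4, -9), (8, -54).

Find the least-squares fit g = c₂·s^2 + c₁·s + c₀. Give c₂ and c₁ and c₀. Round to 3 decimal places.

The normal system AᵀA·[c₂, c₁, c₀]ᵀ = Aᵀg is [[4434, 604, 90]; [604, 90, 16]; [90, 16, 5]]·[c₂, c₁, c₀]ᵀ = [-3655, -487, -70]ᵀ.
Row-reducing yields c₂ = -24545/23318, c₁ = 41845/23318, c₀ = -9273/11659.

c₂ = -1.053, c₁ = 1.795, c₀ = -0.795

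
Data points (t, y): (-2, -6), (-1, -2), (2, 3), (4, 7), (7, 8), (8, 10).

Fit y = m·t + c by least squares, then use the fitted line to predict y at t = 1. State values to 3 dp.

ŷ = 0.381

MᵀM·[m, c]ᵀ = Mᵀy reads: 138·m + 18·c = 184;  18·m + 6·c = 20.
Determinant 138·6 − 18² = 504.
m = (184·6 − 18·20)/504 = 31/21; c = (138·20 − 18·184)/504 = -23/21.
At t = 1: ŷ = (31/21)·(1) + (-23/21)·(1) = 8/21.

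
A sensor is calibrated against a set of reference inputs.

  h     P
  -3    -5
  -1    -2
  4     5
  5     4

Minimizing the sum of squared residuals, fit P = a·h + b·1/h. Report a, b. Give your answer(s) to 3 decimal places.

Forming MᵀM = [[51, 4]; [4, 4369/3600]] and MᵀP = [57, 343/60]ᵀ gives MᵀM·[a, b]ᵀ = MᵀP.
Δ = 51·(4369/3600) − 4² = 55073/1200.
a = (57·(4369/3600) − 4·(343/60))/(55073/1200) = 55571/55073; b = (51·(343/60) − 4·57)/(55073/1200) = 76260/55073.

a = 1.009, b = 1.385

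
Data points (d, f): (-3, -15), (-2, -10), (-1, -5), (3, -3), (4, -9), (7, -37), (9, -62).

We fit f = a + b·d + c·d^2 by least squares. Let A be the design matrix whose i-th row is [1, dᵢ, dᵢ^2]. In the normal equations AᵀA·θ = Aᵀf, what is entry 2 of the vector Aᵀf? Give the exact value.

Entry 2 ↔ basis d, so (Aᵀf)_{2} = Σᵢ (d)·fᵢ = (-3)·(-15) + (-2)·(-10) + (-1)·(-5) + (3)·(-3) + (4)·(-9) + (7)·(-37) + (9)·(-62) = -792.

-792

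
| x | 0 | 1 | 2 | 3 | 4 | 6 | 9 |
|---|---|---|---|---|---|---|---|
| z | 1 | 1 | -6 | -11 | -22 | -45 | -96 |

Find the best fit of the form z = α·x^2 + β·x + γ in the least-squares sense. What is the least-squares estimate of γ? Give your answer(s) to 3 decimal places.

Entries of AᵀA: Σx^2·x^2 = 8211, Σx^2·x = 1045, Σx^2 = 147, Σx·x = 147, Σx = 25, Σ1 = 7.
Right-hand side: Σx^2·z = -9870, Σx·z = -1266, Σz = -178.
So AᵀA·[α, β, γ]ᵀ = Aᵀz: [[8211, 1045, 147]; [1045, 147, 25]; [147, 25, 7]]·[α, β, γ]ᵀ = [-9870, -1266, -178]ᵀ.
Inverting the 3×3 Gram matrix, [α, β, γ]ᵀ = [-11443/11081, -2559/1583, 22504/11081]ᵀ.

γ = 2.031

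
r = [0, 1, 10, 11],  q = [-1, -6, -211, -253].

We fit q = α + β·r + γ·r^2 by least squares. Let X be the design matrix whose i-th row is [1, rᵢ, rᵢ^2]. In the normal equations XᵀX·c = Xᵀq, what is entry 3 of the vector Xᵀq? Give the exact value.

-51719

Entry 3 ↔ basis r^2, so (Xᵀq)_{3} = Σᵢ (r^2)·qᵢ = (0)·(-1) + (1)·(-6) + (100)·(-211) + (121)·(-253) = -51719.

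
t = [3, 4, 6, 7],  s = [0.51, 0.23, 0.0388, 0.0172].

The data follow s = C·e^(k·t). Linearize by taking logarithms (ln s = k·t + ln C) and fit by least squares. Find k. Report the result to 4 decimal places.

k = -0.8559

With ln sᵢ as the transformed response and tᵢ as the regressor:
AᵀA = [[110.0000, 20.0000]; [20.0000, 4]], rhs = [-55.8347, -9.4552]ᵀ  (here Σt = 20.0000, Σ(t)² = 110.0000, Σln s = -9.4552, Σt·ln s = -55.8347).
Slope k = (n·Σt·ln s − Σt·Σln s)/(n·Σ(t)² − (Σt)²) = (4·-55.8347 − 20.0000·-9.4552)/40.0000 = -0.85587; ln C = (Σln s − k·Σt)/n = 1.91553.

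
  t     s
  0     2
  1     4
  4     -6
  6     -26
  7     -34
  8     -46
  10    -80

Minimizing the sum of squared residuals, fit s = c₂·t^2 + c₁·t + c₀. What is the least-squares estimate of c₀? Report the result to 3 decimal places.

c₀ = 2.659

The normal equations are: 18050·c₂ + 2136·c₁ + 266·c₀ = -13638;  2136·c₂ + 266·c₁ + 36·c₀ = -1582;  266·c₂ + 36·c₁ + 7·c₀ = -186.
Solving the 3×3 system (Gaussian elimination) gives c₂ = -89079/91601, c₁ = 137561/91601, c₀ = 243576/91601.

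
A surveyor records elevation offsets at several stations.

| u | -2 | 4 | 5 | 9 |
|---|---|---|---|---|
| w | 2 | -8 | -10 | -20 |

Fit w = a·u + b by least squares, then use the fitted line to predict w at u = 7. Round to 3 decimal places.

With design matrix M, MᵀM = [[126, 16]; [16, 4]] and Mᵀw = [-266, -36]ᵀ.
Eliminating b: 4·(row 1) − 16·(row 2) gives 248·a = 4·(-266) − 16·(-36) = -488, so a = -61/31.
Then b = ((-36) − 16·(-61/31))/4 = -35/31.
At u = 7: ŵ = (-61/31)·(7) + (-35/31)·(1) = -462/31.

ŵ = -14.903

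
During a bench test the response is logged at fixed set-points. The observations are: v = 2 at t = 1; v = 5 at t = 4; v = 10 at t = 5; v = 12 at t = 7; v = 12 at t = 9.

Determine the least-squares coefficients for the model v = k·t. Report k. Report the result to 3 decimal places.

k = 1.535

Sums needed: Σt·t = 172.
For Xᵀv: Σt·v = 264.
So XᵀX·[k]ᵀ = Xᵀv: [[172]]·[k]ᵀ = [264]ᵀ.
Hence k = 264 / 172 ≈ 1.53488.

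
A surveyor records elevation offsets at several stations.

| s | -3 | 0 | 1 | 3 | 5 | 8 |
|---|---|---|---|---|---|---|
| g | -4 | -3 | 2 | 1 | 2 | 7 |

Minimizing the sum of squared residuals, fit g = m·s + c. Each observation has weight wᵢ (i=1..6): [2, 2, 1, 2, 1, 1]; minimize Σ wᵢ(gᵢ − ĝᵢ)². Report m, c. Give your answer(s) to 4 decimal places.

From the data, Σwᵢ·s·s = 126, Σwᵢ·s = 14, Σwᵢ·1 = 9.
Right-hand side: Σwᵢ·s·g = 98, Σwᵢ·g = -1.
Normal equations: [[126, 14]; [14, 9]]·[m, c]ᵀ = [98, -1]ᵀ.
det = 126·9 − 14² = 938.
m = (98·9 − 14·(-1))/938 = 64/67; c = (126·(-1) − 14·98)/938 = -107/67.

m = 0.9552, c = -1.5970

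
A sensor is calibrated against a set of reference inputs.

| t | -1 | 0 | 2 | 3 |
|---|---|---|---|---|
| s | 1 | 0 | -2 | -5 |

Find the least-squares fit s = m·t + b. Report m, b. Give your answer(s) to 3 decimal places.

m = -1.400, b = -0.100

AᵀA·[m, b]ᵀ = Aᵀs reads: 14·m + 4·b = -20;  4·m + 4·b = -6.
Δ = 14·4 − 4² = 40.
m = ((-20)·4 − 4·(-6))/40 = -7/5; b = (14·(-6) − 4·(-20))/40 = -1/10.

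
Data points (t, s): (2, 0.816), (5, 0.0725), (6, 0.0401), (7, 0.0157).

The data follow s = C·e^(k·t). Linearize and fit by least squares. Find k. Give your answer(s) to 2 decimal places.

k = -0.78

Taking logs, ln s = k·t + ln C, so regress ln s on t.
Σt = 20.0000, Σ(t)² = 114.0000, Σln s = -10.1980, Σt·ln s = -61.9045.
Normal system: [[114.0000, 20.0000]; [20.0000, 4]]·[k, ln C]ᵀ = [-61.9045, -10.1980]ᵀ.
Δ = 114.0000·4 − (20.0000)² = 56.0000; k = (-61.9045·4 − 20.0000·-10.1980)/56.0000 = -0.77961, ln C = (114.0000·-10.1980 − 20.0000·-61.9045)/56.0000 = 1.34856.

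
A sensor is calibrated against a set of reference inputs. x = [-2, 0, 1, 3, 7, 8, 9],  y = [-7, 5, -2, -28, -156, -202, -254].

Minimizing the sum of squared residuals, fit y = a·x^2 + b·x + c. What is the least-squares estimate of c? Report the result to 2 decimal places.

Normal-equation sums: Σx^2·x^2 = 13156, Σx^2·x = 1604, Σx^2 = 208, Σx·x = 208, Σx = 26, Σ1 = 7.
Moment sums: Σx^2·y = -41428, Σx·y = -5066, Σy = -644.
Normal equations: [[13156, 1604, 208]; [1604, 208, 26]; [208, 26, 7]]·[a, b, c]ᵀ = [-41428, -5066, -644]ᵀ.
Row-reducing yields a = -15209/5016, b = -11481/8360, c = 40097/12540.

c = 3.20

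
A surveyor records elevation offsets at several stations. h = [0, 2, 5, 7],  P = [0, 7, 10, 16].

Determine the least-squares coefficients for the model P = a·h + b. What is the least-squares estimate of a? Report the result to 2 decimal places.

Setting ∂/∂a … = 0 gives: 78·a + 14·b = 176;  14·a + 4·b = 33.
Determinant 78·4 − 14² = 116.
a = (176·4 − 14·33)/116 = 121/58; b = (78·33 − 14·176)/116 = 55/58.

a = 2.09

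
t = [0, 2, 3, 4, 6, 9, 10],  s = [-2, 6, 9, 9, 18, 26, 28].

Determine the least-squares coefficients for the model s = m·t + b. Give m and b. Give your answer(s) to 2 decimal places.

m = 2.97, b = -1.01

Setting ∂/∂m … = 0 gives: 246·m + 34·b = 697;  34·m + 7·b = 94.
(Σt·t = 246, Σt = 34, Σ1 = 7, Σt·s = 697, Σs = 94.)
det = 246·7 − 34² = 566.
m = (697·7 − 34·94)/566 = 1683/566; b = (246·94 − 34·697)/566 = -287/283.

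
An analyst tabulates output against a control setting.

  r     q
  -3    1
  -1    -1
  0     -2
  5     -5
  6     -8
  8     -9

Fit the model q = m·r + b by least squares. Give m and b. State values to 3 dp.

Entries of MᵀM: Σr·r = 135, Σr = 15, Σ1 = 6.
Right-hand side: Σr·q = -147, Σq = -24.
MᵀM·[m, b]ᵀ = Mᵀq becomes [[135, 15]; [15, 6]]·[m, b]ᵀ = [-147, -24]ᵀ.
det = 135·6 − 15² = 585.
m = ((-147)·6 − 15·(-24))/585 = -58/65; b = (135·(-24) − 15·(-147))/585 = -23/13.

m = -0.892, b = -1.769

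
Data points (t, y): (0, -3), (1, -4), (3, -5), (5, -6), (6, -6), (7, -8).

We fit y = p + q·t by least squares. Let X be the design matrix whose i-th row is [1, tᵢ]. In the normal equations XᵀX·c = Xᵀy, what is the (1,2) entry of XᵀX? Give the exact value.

22

Row 1 ↔ basis 1, column 2 ↔ basis t, so (XᵀX)_{1,2} = Σᵢ t = (1)·(0) + (1)·(1) + (1)·(3) + (1)·(5) + (1)·(6) + (1)·(7) = 22.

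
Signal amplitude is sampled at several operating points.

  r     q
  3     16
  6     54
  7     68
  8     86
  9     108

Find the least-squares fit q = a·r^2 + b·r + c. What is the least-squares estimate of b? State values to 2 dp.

b = 3.10

With design matrix A, AᵀA = [[14435, 1827, 239]; [1827, 239, 33]; [239, 33, 5]] and Aᵀq = [19672, 2508, 332]ᵀ.
Inverting the 3×3 Gram matrix, [a, b, c]ᵀ = [1922/1911, 152/49, -4106/1911]ᵀ.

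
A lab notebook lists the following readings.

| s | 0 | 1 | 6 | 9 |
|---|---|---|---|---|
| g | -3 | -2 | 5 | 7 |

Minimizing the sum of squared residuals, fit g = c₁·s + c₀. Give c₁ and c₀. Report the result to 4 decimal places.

c₁ = 1.1667, c₀ = -2.9167

MᵀM·[c₁, c₀]ᵀ = Mᵀg reads: 118·c₁ + 16·c₀ = 91;  16·c₁ + 4·c₀ = 7.
det = 118·4 − 16² = 216.
c₁ = (91·4 − 16·7)/216 = 7/6; c₀ = (118·7 − 16·91)/216 = -35/12.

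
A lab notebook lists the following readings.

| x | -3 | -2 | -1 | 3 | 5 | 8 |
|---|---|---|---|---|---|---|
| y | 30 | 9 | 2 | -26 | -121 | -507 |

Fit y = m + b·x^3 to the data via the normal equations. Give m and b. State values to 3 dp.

m = 1.801, b = -0.993

Normal-equation sums: Σ1 = 6, Σx^3 = 628, Σx^3·x^3 = 279292.
And Σy = -613, Σx^3·y = -276295.
MᵀM·[m, b]ᵀ = Mᵀy becomes [[6, 628]; [628, 279292]]·[m, b]ᵀ = [-613, -276295]ᵀ.
Δ = 6·279292 − 628² = 1281368.
m = ((-613)·279292 − 628·(-276295))/1281368 = 288408/160171; b = (6·(-276295) − 628·(-613))/1281368 = -636403/640684.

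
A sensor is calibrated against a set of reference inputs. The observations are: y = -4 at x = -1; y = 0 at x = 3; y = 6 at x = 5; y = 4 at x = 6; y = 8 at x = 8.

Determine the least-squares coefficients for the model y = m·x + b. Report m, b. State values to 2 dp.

m = 1.35, b = -2.87

The normal system MᵀM·[m, b]ᵀ = Mᵀy is [[135, 21]; [21, 5]]·[m, b]ᵀ = [122, 14]ᵀ.
Δ = 135·5 − 21² = 234.
m = (122·5 − 21·14)/234 = 158/117; b = (135·14 − 21·122)/234 = -112/39.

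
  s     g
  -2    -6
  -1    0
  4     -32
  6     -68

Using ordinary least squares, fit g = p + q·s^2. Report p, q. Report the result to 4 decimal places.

Normal-equation sums: Σ1 = 4, Σs^2 = 57, Σs^2·s^2 = 1569.
And Σg = -106, Σs^2·g = -2984.
So MᵀM·[p, q]ᵀ = Mᵀg: [[4, 57]; [57, 1569]]·[p, q]ᵀ = [-106, -2984]ᵀ.
det = 4·1569 − 57² = 3027.
p = ((-106)·1569 − 57·(-2984))/3027 = 1258/1009; q = (4·(-2984) − 57·(-106))/3027 = -5894/3027.

p = 1.2468, q = -1.9471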